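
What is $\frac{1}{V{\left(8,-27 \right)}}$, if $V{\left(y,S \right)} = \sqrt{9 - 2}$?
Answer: $\frac{\sqrt{7}}{7} \approx 0.37796$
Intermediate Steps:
$V{\left(y,S \right)} = \sqrt{7}$
$\frac{1}{V{\left(8,-27 \right)}} = \frac{1}{\sqrt{7}} = \frac{\sqrt{7}}{7}$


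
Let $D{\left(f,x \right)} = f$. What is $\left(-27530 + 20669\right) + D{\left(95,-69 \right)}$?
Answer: $-6766$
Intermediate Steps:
$\left(-27530 + 20669\right) + D{\left(95,-69 \right)} = \left(-27530 + 20669\right) + 95 = -6861 + 95 = -6766$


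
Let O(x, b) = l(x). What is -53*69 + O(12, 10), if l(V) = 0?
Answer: -3657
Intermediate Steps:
O(x, b) = 0
-53*69 + O(12, 10) = -53*69 + 0 = -3657 + 0 = -3657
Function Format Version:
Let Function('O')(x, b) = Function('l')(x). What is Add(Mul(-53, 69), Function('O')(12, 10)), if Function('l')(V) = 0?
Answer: -3657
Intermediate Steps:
Function('O')(x, b) = 0
Add(Mul(-53, 69), Function('O')(12, 10)) = Add(Mul(-53, 69), 0) = Add(-3657, 0) = -3657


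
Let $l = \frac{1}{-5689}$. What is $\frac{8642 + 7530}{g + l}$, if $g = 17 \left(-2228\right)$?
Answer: $- \frac{92002508}{215476565} \approx -0.42697$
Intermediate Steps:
$g = -37876$
$l = - \frac{1}{5689} \approx -0.00017578$
$\frac{8642 + 7530}{g + l} = \frac{8642 + 7530}{-37876 - \frac{1}{5689}} = \frac{16172}{- \frac{215476565}{5689}} = 16172 \left(- \frac{5689}{215476565}\right) = - \frac{92002508}{215476565}$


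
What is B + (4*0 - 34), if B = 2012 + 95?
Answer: 2073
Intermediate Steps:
B = 2107
B + (4*0 - 34) = 2107 + (4*0 - 34) = 2107 + (0 - 34) = 2107 - 34 = 2073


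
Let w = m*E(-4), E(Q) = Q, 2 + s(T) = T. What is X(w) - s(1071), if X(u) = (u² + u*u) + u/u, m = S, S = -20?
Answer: 11732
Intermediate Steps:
s(T) = -2 + T
m = -20
w = 80 (w = -20*(-4) = 80)
X(u) = 1 + 2*u² (X(u) = (u² + u²) + 1 = 2*u² + 1 = 1 + 2*u²)
X(w) - s(1071) = (1 + 2*80²) - (-2 + 1071) = (1 + 2*6400) - 1*1069 = (1 + 12800) - 1069 = 12801 - 1069 = 11732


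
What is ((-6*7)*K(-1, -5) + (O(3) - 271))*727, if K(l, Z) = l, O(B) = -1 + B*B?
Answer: -160667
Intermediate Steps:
O(B) = -1 + B**2
((-6*7)*K(-1, -5) + (O(3) - 271))*727 = (-6*7*(-1) + ((-1 + 3**2) - 271))*727 = (-42*(-1) + ((-1 + 9) - 271))*727 = (42 + (8 - 271))*727 = (42 - 263)*727 = -221*727 = -160667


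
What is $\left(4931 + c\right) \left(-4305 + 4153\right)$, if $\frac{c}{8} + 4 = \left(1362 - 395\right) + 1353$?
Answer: $-3565768$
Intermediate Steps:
$c = 18528$ ($c = -32 + 8 \left(\left(1362 - 395\right) + 1353\right) = -32 + 8 \left(967 + 1353\right) = -32 + 8 \cdot 2320 = -32 + 18560 = 18528$)
$\left(4931 + c\right) \left(-4305 + 4153\right) = \left(4931 + 18528\right) \left(-4305 + 4153\right) = 23459 \left(-152\right) = -3565768$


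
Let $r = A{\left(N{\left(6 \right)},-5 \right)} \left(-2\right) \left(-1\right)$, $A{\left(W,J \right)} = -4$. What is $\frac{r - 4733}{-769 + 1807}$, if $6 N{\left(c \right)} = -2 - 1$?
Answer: $- \frac{4741}{1038} \approx -4.5674$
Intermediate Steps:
$N{\left(c \right)} = - \frac{1}{2}$ ($N{\left(c \right)} = \frac{-2 - 1}{6} = \frac{1}{6} \left(-3\right) = - \frac{1}{2}$)
$r = -8$ ($r = \left(-4\right) \left(-2\right) \left(-1\right) = 8 \left(-1\right) = -8$)
$\frac{r - 4733}{-769 + 1807} = \frac{-8 - 4733}{-769 + 1807} = - \frac{4741}{1038}$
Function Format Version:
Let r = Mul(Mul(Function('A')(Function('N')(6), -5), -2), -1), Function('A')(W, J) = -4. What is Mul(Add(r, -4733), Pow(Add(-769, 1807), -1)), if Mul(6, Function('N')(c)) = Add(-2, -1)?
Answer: Rational(-4741, 1038) ≈ -4.5674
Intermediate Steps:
Function('N')(c) = Rational(-1, 2) (Function('N')(c) = Mul(Rational(1, 6), Add(-2, -1)) = Mul(Rational(1, 6), -3) = Rational(-1, 2))
r = -8 (r = Mul(Mul(-4, -2), -1) = Mul(8, -1) = -8)
Mul(Add(r, -4733), Pow(Add(-769, 1807), -1)) = Mul(Add(-8, -4733), Pow(Add(-769, 1807), -1)) = Mul(-4741, Pow(1038, -1)) = Mul(-4741, Rational(1, 1038)) = Rational(-4741, 1038)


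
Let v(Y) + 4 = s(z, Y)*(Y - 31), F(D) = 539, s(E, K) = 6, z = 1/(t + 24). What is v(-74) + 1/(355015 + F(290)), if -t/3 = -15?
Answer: -225421235/355554 ≈ -634.00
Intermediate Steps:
t = 45 (t = -3*(-15) = 45)
z = 1/69 (z = 1/(45 + 24) = 1/69 ≈ 0.014493)
v(Y) = -190 + 6*Y (v(Y) = -4 + 6*(Y - 31) = -4 + 6*(-31 + Y) = -4 + (-186 + 6*Y) = -190 + 6*Y)
v(-74) + 1/(355015 + F(290)) = (-190 + 6*(-74)) + 1/(355015 + 539) = (-190 - 444) + 1/355554 = -634 + 1/355554 = -225421235/355554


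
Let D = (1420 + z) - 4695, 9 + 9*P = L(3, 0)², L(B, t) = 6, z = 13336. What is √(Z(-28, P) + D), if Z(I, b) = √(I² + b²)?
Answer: √(10061 + √793) ≈ 100.44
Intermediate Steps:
P = 3 (P = -1 + (⅑)*6² = -1 + (⅑)*36 = -1 + 4 = 3)
D = 10061 (D = (1420 + 13336) - 4695 = 14756 - 4695 = 10061)
√(Z(-28, P) + D) = √(√((-28)² + 3²) + 10061) = √(√(784 + 9) + 10061) = √(√793 + 10061) = √(10061 + √793)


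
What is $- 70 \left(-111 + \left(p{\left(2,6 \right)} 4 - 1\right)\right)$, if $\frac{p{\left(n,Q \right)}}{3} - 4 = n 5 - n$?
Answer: $-2240$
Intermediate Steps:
$p{\left(n,Q \right)} = 12 + 12 n$ ($p{\left(n,Q \right)} = 12 + 3 \left(n 5 - n\right) = 12 + 3 \left(5 n - n\right) = 12 + 3 \cdot 4 n = 12 + 12 n$)
$- 70 \left(-111 + \left(p{\left(2,6 \right)} 4 - 1\right)\right) = - 70 \left(-111 - \left(1 - \left(12 + 12 \cdot 2\right) 4\right)\right) = - 70 \left(-111 - \left(1 - \left(12 + 24\right) 4\right)\right) = - 70 \left(-111 + \left(36 \cdot 4 - 1\right)\right) = - 70 \left(-111 + \left(144 - 1\right)\right) = - 70 \left(-111 + 143\right) = \left(-70\right) 32 = -2240$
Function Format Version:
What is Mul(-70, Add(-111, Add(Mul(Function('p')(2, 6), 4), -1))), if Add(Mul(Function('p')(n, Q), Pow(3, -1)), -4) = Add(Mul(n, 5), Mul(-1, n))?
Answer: -2240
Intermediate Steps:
Function('p')(n, Q) = Add(12, Mul(12, n)) (Function('p')(n, Q) = Add(12, Mul(3, Add(Mul(n, 5), Mul(-1, n)))) = Add(12, Mul(3, Add(Mul(5, n), Mul(-1, n)))) = Add(12, Mul(3, Mul(4, n))) = Add(12, Mul(12, n)))
Mul(-70, Add(-111, Add(Mul(Function('p')(2, 6), 4), -1))) = Mul(-70, Add(-111, Add(Mul(Add(12, Mul(12, 2)), 4), -1))) = Mul(-70, Add(-111, Add(Mul(Add(12, 24), 4), -1))) = Mul(-70, Add(-111, Add(Mul(36, 4), -1))) = Mul(-70, Add(-111, Add(144, -1))) = Mul(-70, Add(-111, 143)) = Mul(-70, 32) = -2240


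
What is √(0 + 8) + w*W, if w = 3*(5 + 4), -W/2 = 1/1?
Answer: -54 + 2*√2 ≈ -51.172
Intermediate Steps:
W = -2 (W = -2/1 = -2*1 = -2)
w = 27 (w = 3*9 = 27)
√(0 + 8) + w*W = √(0 + 8) + 27*(-2) = √8 - 54 = 2*√2 - 54 = -54 + 2*√2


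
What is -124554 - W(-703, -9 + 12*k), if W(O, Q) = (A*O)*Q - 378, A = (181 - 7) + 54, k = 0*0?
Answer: -1566732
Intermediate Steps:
k = 0
A = 228 (A = 174 + 54 = 228)
W(O, Q) = -378 + 228*O*Q (W(O, Q) = (228*O)*Q - 378 = 228*O*Q - 378 = -378 + 228*O*Q)
-124554 - W(-703, -9 + 12*k) = -124554 - (-378 + 228*(-703)*(-9 + 12*0)) = -124554 - (-378 + 228*(-703)*(-9 + 0)) = -124554 - (-378 + 228*(-703)*(-9)) = -124554 - (-378 + 1442556) = -124554 - 1*1442178 = -124554 - 1442178 = -1566732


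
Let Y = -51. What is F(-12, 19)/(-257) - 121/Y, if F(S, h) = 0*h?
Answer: 121/51 ≈ 2.3725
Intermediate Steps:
F(S, h) = 0
F(-12, 19)/(-257) - 121/Y = 0/(-257) - 121/(-51) = 0*(-1/257) - 121*(-1/51) = 0 + 121/51 = 121/51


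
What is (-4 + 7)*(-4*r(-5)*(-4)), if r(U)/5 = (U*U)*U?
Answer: -30000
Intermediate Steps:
r(U) = 5*U**3 (r(U) = 5*((U*U)*U) = 5*(U**2*U) = 5*U**3)
(-4 + 7)*(-4*r(-5)*(-4)) = (-4 + 7)*(-20*(-5)**3*(-4)) = 3*(-20*(-125)*(-4)) = 3*(-4*(-625)*(-4)) = 3*(2500*(-4)) = 3*(-10000) = -30000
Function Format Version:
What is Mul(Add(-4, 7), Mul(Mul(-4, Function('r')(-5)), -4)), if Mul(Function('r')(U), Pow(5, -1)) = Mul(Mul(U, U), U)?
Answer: -30000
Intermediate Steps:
Function('r')(U) = Mul(5, Pow(U, 3)) (Function('r')(U) = Mul(5, Mul(Mul(U, U), U)) = Mul(5, Mul(Pow(U, 2), U)) = Mul(5, Pow(U, 3)))
Mul(Add(-4, 7), Mul(Mul(-4, Function('r')(-5)), -4)) = Mul(Add(-4, 7), Mul(Mul(-4, Mul(5, Pow(-5, 3))), -4)) = Mul(3, Mul(Mul(-4, Mul(5, -125)), -4)) = Mul(3, Mul(Mul(-4, -625), -4)) = Mul(3, Mul(2500, -4)) = Mul(3, -10000) = -30000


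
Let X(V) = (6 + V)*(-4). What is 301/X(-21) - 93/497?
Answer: 144017/29820 ≈ 4.8295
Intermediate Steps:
X(V) = -24 - 4*V
301/X(-21) - 93/497 = 301/(-24 - 4*(-21)) - 93/497 = 301/(-24 + 84) - 93*1/497 = 301/60 - 93/497 = 144017/29820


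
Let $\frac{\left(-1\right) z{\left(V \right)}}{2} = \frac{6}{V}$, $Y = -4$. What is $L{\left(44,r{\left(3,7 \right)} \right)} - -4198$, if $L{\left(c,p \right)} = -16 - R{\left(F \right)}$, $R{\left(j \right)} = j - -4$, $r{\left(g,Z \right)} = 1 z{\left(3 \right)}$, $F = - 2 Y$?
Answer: $4170$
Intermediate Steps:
$z{\left(V \right)} = - \frac{12}{V}$ ($z{\left(V \right)} = - 2 \frac{6}{V} = - \frac{12}{V}$)
$F = 8$ ($F = \left(-2\right) \left(-4\right) = 8$)
$r{\left(g,Z \right)} = -4$ ($r{\left(g,Z \right)} = 1 \left(- \frac{12}{3}\right) = 1 \left(\left(-12\right) \frac{1}{3}\right) = 1 \left(-4\right) = -4$)
$R{\left(j \right)} = 4 + j$ ($R{\left(j \right)} = j + 4 = 4 + j$)
$L{\left(c,p \right)} = -28$ ($L{\left(c,p \right)} = -16 - \left(4 + 8\right) = -16 - 12 = -28$)
$L{\left(44,r{\left(3,7 \right)} \right)} - -4198 = -28 - -4198 = -28 + 4198 = 4170$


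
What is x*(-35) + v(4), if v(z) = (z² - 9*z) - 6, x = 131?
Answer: -4611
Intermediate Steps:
v(z) = -6 + z² - 9*z
x*(-35) + v(4) = 131*(-35) + (-6 + 4² - 9*4) = -4585 + (-6 + 16 - 36) = -4585 - 26 = -4611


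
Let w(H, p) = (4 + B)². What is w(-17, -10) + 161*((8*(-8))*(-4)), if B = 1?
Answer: 41241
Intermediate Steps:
w(H, p) = 25 (w(H, p) = (4 + 1)² = 5² = 25)
w(-17, -10) + 161*((8*(-8))*(-4)) = 25 + 161*((8*(-8))*(-4)) = 25 + 161*(-64*(-4)) = 25 + 161*256 = 25 + 41216 = 41241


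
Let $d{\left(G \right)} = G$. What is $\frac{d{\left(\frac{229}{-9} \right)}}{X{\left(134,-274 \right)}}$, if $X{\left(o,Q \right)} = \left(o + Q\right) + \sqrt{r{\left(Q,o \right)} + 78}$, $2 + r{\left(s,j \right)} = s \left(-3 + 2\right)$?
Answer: $\frac{458}{2475} + \frac{229 \sqrt{14}}{34650} \approx 0.20978$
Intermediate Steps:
$r{\left(s,j \right)} = -2 - s$ ($r{\left(s,j \right)} = -2 + s \left(-3 + 2\right) = -2 + s \left(-1\right) = -2 - s$)
$X{\left(o,Q \right)} = Q + o + \sqrt{76 - Q}$ ($X{\left(o,Q \right)} = \left(o + Q\right) + \sqrt{\left(-2 - Q\right) + 78} = \left(Q + o\right) + \sqrt{76 - Q} = Q + o + \sqrt{76 - Q}$)
$\frac{d{\left(\frac{229}{-9} \right)}}{X{\left(134,-274 \right)}} = \frac{229 \frac{1}{-9}}{-274 + 134 + \sqrt{76 - -274}} = \frac{229 \left(- \frac{1}{9}\right)}{-274 + 134 + \sqrt{76 + 274}} = - \frac{229}{9 \left(-274 + 134 + \sqrt{350}\right)} = - \frac{229}{9 \left(-274 + 134 + 5 \sqrt{14}\right)} = - \frac{229}{9 \left(-140 + 5 \sqrt{14}\right)}$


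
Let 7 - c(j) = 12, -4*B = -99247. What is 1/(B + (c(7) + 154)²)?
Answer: 4/188051 ≈ 2.1271e-5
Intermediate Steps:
B = 99247/4 (B = -¼*(-99247) = 99247/4 ≈ 24812.)
c(j) = -5 (c(j) = 7 - 1*12 = 7 - 12 = -5)
1/(B + (c(7) + 154)²) = 1/(99247/4 + (-5 + 154)²) = 1/(99247/4 + 149²) = 1/(99247/4 + 22201) = 1/(188051/4) = 4/188051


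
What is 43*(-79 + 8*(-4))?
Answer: -4773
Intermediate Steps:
43*(-79 + 8*(-4)) = 43*(-79 - 32) = 43*(-111) = -4773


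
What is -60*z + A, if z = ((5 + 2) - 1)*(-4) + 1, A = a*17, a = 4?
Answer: 1448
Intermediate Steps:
A = 68 (A = 4*17 = 68)
z = -23 (z = (7 - 1)*(-4) + 1 = 6*(-4) + 1 = -24 + 1 = -23)
-60*z + A = -60*(-23) + 68 = 1380 + 68 = 1448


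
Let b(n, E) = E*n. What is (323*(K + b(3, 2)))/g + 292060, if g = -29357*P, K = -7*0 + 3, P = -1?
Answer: 8574008327/29357 ≈ 2.9206e+5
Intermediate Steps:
K = 3 (K = 0 + 3 = 3)
g = 29357 (g = -29357*(-1) = 29357)
(323*(K + b(3, 2)))/g + 292060 = (323*(3 + 2*3))/29357 + 292060 = (323*(3 + 6))*(1/29357) + 292060 = (323*9)*(1/29357) + 292060 = 2907*(1/29357) + 292060 = 2907/29357 + 292060 = 8574008327/29357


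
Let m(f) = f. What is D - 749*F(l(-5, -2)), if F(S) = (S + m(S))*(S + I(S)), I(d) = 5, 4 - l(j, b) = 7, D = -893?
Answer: 8095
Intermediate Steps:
l(j, b) = -3 (l(j, b) = 4 - 1*7 = 4 - 7 = -3)
F(S) = 2*S*(5 + S) (F(S) = (S + S)*(S + 5) = (2*S)*(5 + S) = 2*S*(5 + S))
D - 749*F(l(-5, -2)) = -893 - 1498*(-3)*(5 - 3) = -893 - 1498*(-3)*2 = -893 - 749*(-12) = -893 + 8988 = 8095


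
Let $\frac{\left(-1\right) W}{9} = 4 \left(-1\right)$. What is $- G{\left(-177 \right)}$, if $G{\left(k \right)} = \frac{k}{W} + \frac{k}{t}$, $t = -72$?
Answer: $\frac{59}{24} \approx 2.4583$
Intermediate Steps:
$W = 36$ ($W = - 9 \cdot 4 \left(-1\right) = \left(-9\right) \left(-4\right) = 36$)
$G{\left(k \right)} = \frac{k}{72}$ ($G{\left(k \right)} = \frac{k}{36} + \frac{k}{-72} = k \frac{1}{36} + k \left(- \frac{1}{72}\right) = \frac{k}{36} - \frac{k}{72} = \frac{k}{72}$)
$- G{\left(-177 \right)} = - \frac{-177}{72} = \left(-1\right) \left(- \frac{59}{24}\right) = \frac{59}{24}$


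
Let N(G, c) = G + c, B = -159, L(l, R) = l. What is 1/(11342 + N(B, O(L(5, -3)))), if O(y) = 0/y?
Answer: 1/11183 ≈ 8.9421e-5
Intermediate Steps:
O(y) = 0
1/(11342 + N(B, O(L(5, -3)))) = 1/(11342 + (-159 + 0)) = 1/(11342 - 159) = 1/11183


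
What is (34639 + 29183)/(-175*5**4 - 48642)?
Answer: -63822/158017 ≈ -0.40389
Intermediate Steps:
(34639 + 29183)/(-175*5**4 - 48642) = 63822/(-175*625 - 48642) = 63822/(-109375 - 48642) = 63822/(-158017) = 63822*(-1/158017) = -63822/158017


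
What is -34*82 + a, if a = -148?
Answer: -2936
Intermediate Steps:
-34*82 + a = -34*82 - 148 = -2788 - 148 = -2936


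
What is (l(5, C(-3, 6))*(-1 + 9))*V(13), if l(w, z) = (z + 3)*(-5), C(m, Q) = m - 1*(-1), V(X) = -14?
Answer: 560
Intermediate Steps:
C(m, Q) = 1 + m (C(m, Q) = m + 1 = 1 + m)
l(w, z) = -15 - 5*z (l(w, z) = (3 + z)*(-5) = -15 - 5*z)
(l(5, C(-3, 6))*(-1 + 9))*V(13) = ((-15 - 5*(1 - 3))*(-1 + 9))*(-14) = ((-15 - 5*(-2))*8)*(-14) = ((-15 + 10)*8)*(-14) = -5*8*(-14) = -40*(-14) = 560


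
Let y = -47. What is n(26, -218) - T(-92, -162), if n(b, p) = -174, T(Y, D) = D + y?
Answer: 35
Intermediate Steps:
T(Y, D) = -47 + D (T(Y, D) = D - 47 = -47 + D)
n(26, -218) - T(-92, -162) = -174 - (-47 - 162) = -174 - 1*(-209) = -174 + 209 = 35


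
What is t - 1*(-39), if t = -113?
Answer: -74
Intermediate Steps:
t - 1*(-39) = -113 - 1*(-39) = -113 + 39 = -74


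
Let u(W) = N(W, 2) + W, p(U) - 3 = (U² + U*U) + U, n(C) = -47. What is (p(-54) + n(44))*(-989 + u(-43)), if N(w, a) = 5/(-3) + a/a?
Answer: -17763932/3 ≈ -5.9213e+6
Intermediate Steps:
N(w, a) = -⅔ (N(w, a) = 5*(-⅓) + 1 = -5/3 + 1 = -⅔)
p(U) = 3 + U + 2*U² (p(U) = 3 + ((U² + U*U) + U) = 3 + ((U² + U²) + U) = 3 + (2*U² + U) = 3 + (U + 2*U²) = 3 + U + 2*U²)
u(W) = -⅔ + W
(p(-54) + n(44))*(-989 + u(-43)) = ((3 - 54 + 2*(-54)²) - 47)*(-989 + (-⅔ - 43)) = ((3 - 54 + 2*2916) - 47)*(-989 - 131/3) = ((3 - 54 + 5832) - 47)*(-3098/3) = (5781 - 47)*(-3098/3) = 5734*(-3098/3) = -17763932/3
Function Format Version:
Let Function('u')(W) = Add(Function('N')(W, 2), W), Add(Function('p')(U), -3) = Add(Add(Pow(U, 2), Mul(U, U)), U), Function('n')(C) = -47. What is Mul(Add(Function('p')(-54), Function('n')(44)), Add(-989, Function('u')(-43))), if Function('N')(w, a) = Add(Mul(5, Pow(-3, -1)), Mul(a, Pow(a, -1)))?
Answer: Rational(-17763932, 3) ≈ -5.9213e+6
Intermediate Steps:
Function('N')(w, a) = Rational(-2, 3) (Function('N')(w, a) = Add(Mul(5, Rational(-1, 3)), 1) = Add(Rational(-5, 3), 1) = Rational(-2, 3))
Function('p')(U) = Add(3, U, Mul(2, Pow(U, 2))) (Function('p')(U) = Add(3, Add(Add(Pow(U, 2), Mul(U, U)), U)) = Add(3, Add(Add(Pow(U, 2), Pow(U, 2)), U)) = Add(3, Add(Mul(2, Pow(U, 2)), U)) = Add(3, Add(U, Mul(2, Pow(U, 2)))) = Add(3, U, Mul(2, Pow(U, 2))))
Function('u')(W) = Add(Rational(-2, 3), W)
Mul(Add(Function('p')(-54), Function('n')(44)), Add(-989, Function('u')(-43))) = Mul(Add(Add(3, -54, Mul(2, Pow(-54, 2))), -47), Add(-989, Add(Rational(-2, 3), -43))) = Mul(Add(Add(3, -54, Mul(2, 2916)), -47), Add(-989, Rational(-131, 3))) = Mul(Add(Add(3, -54, 5832), -47), Rational(-3098, 3)) = Mul(Add(5781, -47), Rational(-3098, 3)) = Mul(5734, Rational(-3098, 3)) = Rational(-17763932, 3)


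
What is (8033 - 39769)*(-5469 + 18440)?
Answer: -411647656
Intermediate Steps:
(8033 - 39769)*(-5469 + 18440) = -31736*12971 = -411647656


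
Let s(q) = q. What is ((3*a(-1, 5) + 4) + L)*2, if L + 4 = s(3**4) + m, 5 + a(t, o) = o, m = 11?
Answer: 184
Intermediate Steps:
a(t, o) = -5 + o
L = 88 (L = -4 + (3**4 + 11) = -4 + (81 + 11) = -4 + 92 = 88)
((3*a(-1, 5) + 4) + L)*2 = ((3*(-5 + 5) + 4) + 88)*2 = ((3*0 + 4) + 88)*2 = ((0 + 4) + 88)*2 = (4 + 88)*2 = 92*2 = 184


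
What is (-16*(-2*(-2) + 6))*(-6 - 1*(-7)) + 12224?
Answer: 12064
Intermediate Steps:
(-16*(-2*(-2) + 6))*(-6 - 1*(-7)) + 12224 = (-16*(4 + 6))*(-6 + 7) + 12224 = -16*10*1 + 12224 = -160*1 + 12224 = -160 + 12224 = 12064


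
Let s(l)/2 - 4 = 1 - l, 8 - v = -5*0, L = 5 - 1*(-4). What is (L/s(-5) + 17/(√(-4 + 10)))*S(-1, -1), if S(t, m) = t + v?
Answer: 63/20 + 119*√6/6 ≈ 51.732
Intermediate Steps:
L = 9 (L = 5 + 4 = 9)
v = 8 (v = 8 - (-5)*0 = 8 - 1*0 = 8 + 0 = 8)
S(t, m) = 8 + t (S(t, m) = t + 8 = 8 + t)
s(l) = 10 - 2*l (s(l) = 8 + 2*(1 - l) = 8 + (2 - 2*l) = 10 - 2*l)
(L/s(-5) + 17/(√(-4 + 10)))*S(-1, -1) = (9/(10 - 2*(-5)) + 17/(√(-4 + 10)))*(8 - 1) = (9/(10 + 10) + 17/(√6))*7 = (9/20 + 17*(√6/6))*7 = (9*(1/20) + 17*√6/6)*7 = (9/20 + 17*√6/6)*7 = 63/20 + 119*√6/6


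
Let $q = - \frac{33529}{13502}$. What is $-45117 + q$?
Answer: $- \frac{609203263}{13502} \approx -45120.0$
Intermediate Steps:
$q = - \frac{33529}{13502}$ ($q = \left(-33529\right) \frac{1}{13502} = - \frac{33529}{13502} \approx -2.4833$)
$-45117 + q = -45117 - \frac{33529}{13502} = - \frac{609203263}{13502}$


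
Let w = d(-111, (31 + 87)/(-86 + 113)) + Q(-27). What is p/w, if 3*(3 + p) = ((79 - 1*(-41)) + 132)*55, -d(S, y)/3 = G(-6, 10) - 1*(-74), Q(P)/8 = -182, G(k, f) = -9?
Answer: -4617/1651 ≈ -2.7965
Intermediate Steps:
Q(P) = -1456 (Q(P) = 8*(-182) = -1456)
d(S, y) = -195 (d(S, y) = -3*(-9 - 1*(-74)) = -3*(-9 + 74) = -3*65 = -195)
w = -1651 (w = -195 - 1456 = -1651)
p = 4617 (p = -3 + (((79 - 1*(-41)) + 132)*55)/3 = -3 + (((79 + 41) + 132)*55)/3 = -3 + ((120 + 132)*55)/3 = -3 + (252*55)/3 = -3 + (1/3)*13860 = -3 + 4620 = 4617)
p/w = 4617/(-1651) = 4617*(-1/1651) = -4617/1651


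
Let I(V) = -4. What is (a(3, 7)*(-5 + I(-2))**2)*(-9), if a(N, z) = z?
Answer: -5103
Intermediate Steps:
(a(3, 7)*(-5 + I(-2))**2)*(-9) = (7*(-5 - 4)**2)*(-9) = (7*(-9)**2)*(-9) = (7*81)*(-9) = 567*(-9) = -5103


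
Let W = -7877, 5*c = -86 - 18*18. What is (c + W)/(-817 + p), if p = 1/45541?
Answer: 120820273/12402332 ≈ 9.7417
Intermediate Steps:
p = 1/45541 ≈ 2.1958e-5
c = -82 (c = (-86 - 18*18)/5 = (-86 - 324)/5 = (1/5)*(-410) = -82)
(c + W)/(-817 + p) = (-82 - 7877)/(-817 + 1/45541) = -7959/(-37206996/45541) = -7959*(-45541/37206996) = 120820273/12402332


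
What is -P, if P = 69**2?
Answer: -4761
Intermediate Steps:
P = 4761
-P = -1*4761 = -4761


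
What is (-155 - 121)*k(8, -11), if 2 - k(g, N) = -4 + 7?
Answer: 276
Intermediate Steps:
k(g, N) = -1 (k(g, N) = 2 - (-4 + 7) = 2 - 1*3 = 2 - 3 = -1)
(-155 - 121)*k(8, -11) = (-155 - 121)*(-1) = -276*(-1) = 276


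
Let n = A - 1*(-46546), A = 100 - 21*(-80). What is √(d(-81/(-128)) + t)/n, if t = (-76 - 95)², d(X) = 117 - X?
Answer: 3*√835054/773216 ≈ 0.0035455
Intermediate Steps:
A = 1780 (A = 100 + 1680 = 1780)
n = 48326 (n = 1780 - 1*(-46546) = 1780 + 46546 = 48326)
t = 29241 (t = (-171)² = 29241)
√(d(-81/(-128)) + t)/n = √((117 - (-81)/(-128)) + 29241)/48326 = √((117 - (-81)*(-1)/128) + 29241)*(1/48326) = √((117 - 1*81/128) + 29241)*(1/48326) = √((117 - 81/128) + 29241)*(1/48326) = √(14895/128 + 29241)*(1/48326) = √(3757743/128)*(1/48326) = (3*√835054/16)*(1/48326) = 3*√835054/773216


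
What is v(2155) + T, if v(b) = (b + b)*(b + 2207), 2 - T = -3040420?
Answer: 21840642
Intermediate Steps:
T = 3040422 (T = 2 - 1*(-3040420) = 2 + 3040420 = 3040422)
v(b) = 2*b*(2207 + b) (v(b) = (2*b)*(2207 + b) = 2*b*(2207 + b))
v(2155) + T = 2*2155*(2207 + 2155) + 3040422 = 2*2155*4362 + 3040422 = 18800220 + 3040422 = 21840642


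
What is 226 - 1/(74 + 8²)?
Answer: 31187/138 ≈ 225.99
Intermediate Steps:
226 - 1/(74 + 8²) = 226 - 1/(74 + 64) = 226 - 1/138 = 31187/138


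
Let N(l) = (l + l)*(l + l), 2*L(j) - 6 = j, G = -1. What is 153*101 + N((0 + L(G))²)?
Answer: 62437/4 ≈ 15609.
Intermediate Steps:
L(j) = 3 + j/2
N(l) = 4*l² (N(l) = (2*l)*(2*l) = 4*l²)
153*101 + N((0 + L(G))²) = 153*101 + 4*((0 + (3 + (½)*(-1)))²)² = 15453 + 4*((0 + (3 - ½))²)² = 15453 + 4*((0 + 5/2)²)² = 15453 + 4*((5/2)²)² = 15453 + 4*(25/4)² = 15453 + 4*(625/16) = 15453 + 625/4 = 62437/4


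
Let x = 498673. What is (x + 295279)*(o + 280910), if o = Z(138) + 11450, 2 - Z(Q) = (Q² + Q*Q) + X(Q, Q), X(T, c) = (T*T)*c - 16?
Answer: -1884668966464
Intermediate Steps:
X(T, c) = -16 + c*T² (X(T, c) = T²*c - 16 = c*T² - 16 = -16 + c*T²)
Z(Q) = 18 - Q³ - 2*Q² (Z(Q) = 2 - ((Q² + Q*Q) + (-16 + Q*Q²)) = 2 - ((Q² + Q²) + (-16 + Q³)) = 2 - (2*Q² + (-16 + Q³)) = 2 - (-16 + Q³ + 2*Q²) = 2 + (16 - Q³ - 2*Q²) = 18 - Q³ - 2*Q²)
o = -2654692 (o = (18 - 1*138³ - 2*138²) + 11450 = (18 - 1*2628072 - 2*19044) + 11450 = (18 - 2628072 - 38088) + 11450 = -2666142 + 11450 = -2654692)
(x + 295279)*(o + 280910) = (498673 + 295279)*(-2654692 + 280910) = 793952*(-2373782) = -1884668966464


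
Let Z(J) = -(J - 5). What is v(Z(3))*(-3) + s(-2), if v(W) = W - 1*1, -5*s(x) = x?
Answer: -13/5 ≈ -2.6000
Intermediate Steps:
s(x) = -x/5
Z(J) = 5 - J (Z(J) = -(-5 + J) = 5 - J)
v(W) = -1 + W (v(W) = W - 1 = -1 + W)
v(Z(3))*(-3) + s(-2) = (-1 + (5 - 1*3))*(-3) - ⅕*(-2) = (-1 + (5 - 3))*(-3) + ⅖ = (-1 + 2)*(-3) + ⅖ = 1*(-3) + ⅖ = -3 + ⅖ = -13/5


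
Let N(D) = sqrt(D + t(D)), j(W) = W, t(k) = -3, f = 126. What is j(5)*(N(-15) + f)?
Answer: 630 + 15*I*sqrt(2) ≈ 630.0 + 21.213*I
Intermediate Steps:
N(D) = sqrt(-3 + D) (N(D) = sqrt(D - 3) = sqrt(-3 + D))
j(5)*(N(-15) + f) = 5*(sqrt(-3 - 15) + 126) = 5*(sqrt(-18) + 126) = 5*(3*I*sqrt(2) + 126) = 5*(126 + 3*I*sqrt(2)) = 630 + 15*I*sqrt(2)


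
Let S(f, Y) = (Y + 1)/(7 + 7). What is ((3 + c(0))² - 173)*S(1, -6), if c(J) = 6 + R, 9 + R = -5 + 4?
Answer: 430/7 ≈ 61.429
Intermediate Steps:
R = -10 (R = -9 + (-5 + 4) = -9 - 1 = -10)
c(J) = -4 (c(J) = 6 - 10 = -4)
S(f, Y) = 1/14 + Y/14 (S(f, Y) = (1 + Y)/14 = (1 + Y)*(1/14) = 1/14 + Y/14)
((3 + c(0))² - 173)*S(1, -6) = ((3 - 4)² - 173)*(1/14 + (1/14)*(-6)) = ((-1)² - 173)*(1/14 - 3/7) = (1 - 173)*(-5/14) = -172*(-5/14) = 430/7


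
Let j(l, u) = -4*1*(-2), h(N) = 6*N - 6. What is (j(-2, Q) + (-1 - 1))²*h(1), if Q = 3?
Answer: 0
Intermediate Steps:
h(N) = -6 + 6*N
j(l, u) = 8 (j(l, u) = -4*(-2) = 8)
(j(-2, Q) + (-1 - 1))²*h(1) = (8 + (-1 - 1))²*(-6 + 6*1) = (8 - 2)²*(-6 + 6) = 6²*0 = 36*0 = 0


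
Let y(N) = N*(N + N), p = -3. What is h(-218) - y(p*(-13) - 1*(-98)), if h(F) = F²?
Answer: 9986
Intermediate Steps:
y(N) = 2*N² (y(N) = N*(2*N) = 2*N²)
h(-218) - y(p*(-13) - 1*(-98)) = (-218)² - 2*(-3*(-13) - 1*(-98))² = 47524 - 2*(39 + 98)² = 47524 - 2*137² = 47524 - 2*18769 = 47524 - 1*37538 = 47524 - 37538 = 9986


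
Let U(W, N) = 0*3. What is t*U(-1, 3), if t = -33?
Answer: 0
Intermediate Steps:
U(W, N) = 0
t*U(-1, 3) = -33*0 = 0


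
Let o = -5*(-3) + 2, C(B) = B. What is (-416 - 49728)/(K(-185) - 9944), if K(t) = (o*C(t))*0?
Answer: 6268/1243 ≈ 5.0426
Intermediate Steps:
o = 17 (o = 15 + 2 = 17)
K(t) = 0 (K(t) = (17*t)*0 = 0)
(-416 - 49728)/(K(-185) - 9944) = (-416 - 49728)/(0 - 9944) = -50144/(-9944) = -50144*(-1/9944) = 6268/1243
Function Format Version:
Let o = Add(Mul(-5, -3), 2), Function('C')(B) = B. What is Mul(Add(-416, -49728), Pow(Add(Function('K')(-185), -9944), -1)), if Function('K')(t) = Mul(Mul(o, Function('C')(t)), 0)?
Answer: Rational(6268, 1243) ≈ 5.0426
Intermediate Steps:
o = 17 (o = Add(15, 2) = 17)
Function('K')(t) = 0 (Function('K')(t) = Mul(Mul(17, t), 0) = 0)
Mul(Add(-416, -49728), Pow(Add(Function('K')(-185), -9944), -1)) = Mul(Add(-416, -49728), Pow(Add(0, -9944), -1)) = Mul(-50144, Pow(-9944, -1)) = Mul(-50144, Rational(-1, 9944)) = Rational(6268, 1243)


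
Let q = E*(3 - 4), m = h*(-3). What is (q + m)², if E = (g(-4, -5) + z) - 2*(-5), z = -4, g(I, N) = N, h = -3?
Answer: 64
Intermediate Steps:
E = 1 (E = (-5 - 4) - 2*(-5) = -9 + 10 = 1)
m = 9 (m = -3*(-3) = 9)
q = -1 (q = 1*(3 - 4) = 1*(-1) = -1)
(q + m)² = (-1 + 9)² = 8² = 64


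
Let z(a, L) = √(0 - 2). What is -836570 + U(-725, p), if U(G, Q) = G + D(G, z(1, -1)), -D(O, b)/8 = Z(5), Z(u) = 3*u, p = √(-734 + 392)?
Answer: -837415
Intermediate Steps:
p = 3*I*√38 (p = √(-342) = 3*I*√38 ≈ 18.493*I)
z(a, L) = I*√2 (z(a, L) = √(-2) = I*√2)
D(O, b) = -120 (D(O, b) = -24*5 = -8*15 = -120)
U(G, Q) = -120 + G (U(G, Q) = G - 120 = -120 + G)
-836570 + U(-725, p) = -836570 + (-120 - 725) = -836570 - 845 = -837415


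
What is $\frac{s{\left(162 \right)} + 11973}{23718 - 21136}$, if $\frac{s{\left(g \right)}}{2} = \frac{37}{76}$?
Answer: $\frac{455011}{98116} \approx 4.6375$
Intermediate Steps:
$s{\left(g \right)} = \frac{37}{38}$ ($s{\left(g \right)} = 2 \cdot \frac{37}{76} = \frac{37}{38}$)
$\frac{s{\left(162 \right)} + 11973}{23718 - 21136} = \frac{\frac{37}{38} + 11973}{23718 - 21136} = \frac{455011}{38 \cdot 2582} = \frac{455011}{38} \cdot \frac{1}{2582} = \frac{455011}{98116}$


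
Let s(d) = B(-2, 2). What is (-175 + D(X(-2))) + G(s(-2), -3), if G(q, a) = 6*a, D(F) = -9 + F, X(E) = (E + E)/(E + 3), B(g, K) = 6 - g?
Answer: -206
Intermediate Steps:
X(E) = 2*E/(3 + E) (X(E) = (2*E)/(3 + E) = 2*E/(3 + E))
s(d) = 8 (s(d) = 6 - 1*(-2) = 6 + 2 = 8)
(-175 + D(X(-2))) + G(s(-2), -3) = (-175 + (-9 + 2*(-2)/(3 - 2))) + 6*(-3) = (-175 + (-9 + 2*(-2)/1)) - 18 = (-175 + (-9 + 2*(-2)*1)) - 18 = (-175 + (-9 - 4)) - 18 = (-175 - 13) - 18 = -188 - 18 = -206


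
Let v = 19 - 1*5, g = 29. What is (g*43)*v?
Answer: 17458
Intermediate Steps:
v = 14 (v = 19 - 5 = 14)
(g*43)*v = (29*43)*14 = 1247*14 = 17458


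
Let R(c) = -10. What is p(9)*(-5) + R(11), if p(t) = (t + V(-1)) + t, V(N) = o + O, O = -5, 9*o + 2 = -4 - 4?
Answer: -625/9 ≈ -69.444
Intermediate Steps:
o = -10/9 (o = -2/9 + (-4 - 4)/9 = -2/9 + (⅑)*(-8) = -2/9 - 8/9 = -10/9 ≈ -1.1111)
V(N) = -55/9 (V(N) = -10/9 - 5 = -55/9)
p(t) = -55/9 + 2*t (p(t) = (t - 55/9) + t = (-55/9 + t) + t = -55/9 + 2*t)
p(9)*(-5) + R(11) = (-55/9 + 2*9)*(-5) - 10 = (-55/9 + 18)*(-5) - 10 = (107/9)*(-5) - 10 = -535/9 - 10 = -625/9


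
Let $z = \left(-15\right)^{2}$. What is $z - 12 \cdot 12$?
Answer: $81$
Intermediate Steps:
$z = 225$
$z - 12 \cdot 12 = 225 - 12 \cdot 12 = 225 - 144 = 81$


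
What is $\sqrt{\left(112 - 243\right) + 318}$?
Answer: $\sqrt{187} \approx 13.675$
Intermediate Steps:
$\sqrt{\left(112 - 243\right) + 318} = \sqrt{-131 + 318} = \sqrt{187}$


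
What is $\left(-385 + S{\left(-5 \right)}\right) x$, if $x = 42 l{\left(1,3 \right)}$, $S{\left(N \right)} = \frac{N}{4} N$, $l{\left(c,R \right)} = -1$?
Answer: $\frac{31815}{2} \approx 15908.0$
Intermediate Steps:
$S{\left(N \right)} = \frac{N^{2}}{4}$ ($S{\left(N \right)} = N \frac{1}{4} N = \frac{N}{4} N = \frac{N^{2}}{4}$)
$x = -42$ ($x = 42 \left(-1\right) = -42$)
$\left(-385 + S{\left(-5 \right)}\right) x = \left(-385 + \frac{\left(-5\right)^{2}}{4}\right) \left(-42\right) = \left(-385 + \frac{1}{4} \cdot 25\right) \left(-42\right) = \left(-385 + \frac{25}{4}\right) \left(-42\right) = \left(- \frac{1515}{4}\right) \left(-42\right) = \frac{31815}{2}$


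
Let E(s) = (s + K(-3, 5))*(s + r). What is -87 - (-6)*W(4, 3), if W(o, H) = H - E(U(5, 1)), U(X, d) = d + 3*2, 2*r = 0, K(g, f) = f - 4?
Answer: -405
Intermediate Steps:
K(g, f) = -4 + f
r = 0 (r = (½)*0 = 0)
U(X, d) = 6 + d (U(X, d) = d + 6 = 6 + d)
E(s) = s*(1 + s) (E(s) = (s + (-4 + 5))*(s + 0) = (s + 1)*s = (1 + s)*s = s*(1 + s))
W(o, H) = -56 + H (W(o, H) = H - (6 + 1)*(1 + (6 + 1)) = H - 7*(1 + 7) = H - 7*8 = H - 1*56 = H - 56 = -56 + H)
-87 - (-6)*W(4, 3) = -87 - (-6)*(-56 + 3) = -87 - (-6)*(-53) = -87 - 1*318 = -87 - 318 = -405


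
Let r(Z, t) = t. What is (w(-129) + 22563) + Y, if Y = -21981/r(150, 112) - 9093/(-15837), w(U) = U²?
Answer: 23063588365/591248 ≈ 39008.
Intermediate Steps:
Y = -115698227/591248 (Y = -21981/112 - 9093/(-15837) = -21981*1/112 - 9093*(-1/15837) = -21981/112 + 3031/5279 = -115698227/591248 ≈ -195.68)
(w(-129) + 22563) + Y = ((-129)² + 22563) - 115698227/591248 = (16641 + 22563) - 115698227/591248 = 39204 - 115698227/591248 = 23063588365/591248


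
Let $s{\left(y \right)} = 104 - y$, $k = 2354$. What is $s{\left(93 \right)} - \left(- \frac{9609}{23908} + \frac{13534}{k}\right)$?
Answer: $\frac{159061233}{28139716} \approx 5.6525$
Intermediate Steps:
$s{\left(93 \right)} - \left(- \frac{9609}{23908} + \frac{13534}{k}\right) = \left(104 - 93\right) - \left(- \frac{9609}{23908} + \frac{6767}{1177}\right) = \left(104 - 93\right) - \frac{150475643}{28139716} = 11 + \left(\frac{9609}{23908} - \frac{6767}{1177}\right) = 11 - \frac{150475643}{28139716} = \frac{159061233}{28139716}$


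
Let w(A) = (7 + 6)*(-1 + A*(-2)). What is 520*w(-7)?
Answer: 87880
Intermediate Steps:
w(A) = -13 - 26*A (w(A) = 13*(-1 - 2*A) = -13 - 26*A)
520*w(-7) = 520*(-13 - 26*(-7)) = 520*(-13 + 182) = 520*169 = 87880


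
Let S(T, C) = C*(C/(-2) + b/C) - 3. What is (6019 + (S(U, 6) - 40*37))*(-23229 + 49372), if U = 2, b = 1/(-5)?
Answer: 590544227/5 ≈ 1.1811e+8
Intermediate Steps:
b = -1/5 (b = 1*(-1/5) = -1/5 ≈ -0.20000)
S(T, C) = -3 + C*(-C/2 - 1/(5*C)) (S(T, C) = C*(C/(-2) - 1/(5*C)) - 3 = C*(C*(-1/2) - 1/(5*C)) - 3 = C*(-C/2 - 1/(5*C)) - 3 = -3 + C*(-C/2 - 1/(5*C)))
(6019 + (S(U, 6) - 40*37))*(-23229 + 49372) = (6019 + ((-16/5 - 1/2*6**2) - 40*37))*(-23229 + 49372) = (6019 + ((-16/5 - 1/2*36) - 1480))*26143 = (6019 + ((-16/5 - 18) - 1480))*26143 = (6019 + (-106/5 - 1480))*26143 = (6019 - 7506/5)*26143 = (22589/5)*26143 = 590544227/5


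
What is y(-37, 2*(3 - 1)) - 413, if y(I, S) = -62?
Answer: -475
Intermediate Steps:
y(-37, 2*(3 - 1)) - 413 = -62 - 413 = -475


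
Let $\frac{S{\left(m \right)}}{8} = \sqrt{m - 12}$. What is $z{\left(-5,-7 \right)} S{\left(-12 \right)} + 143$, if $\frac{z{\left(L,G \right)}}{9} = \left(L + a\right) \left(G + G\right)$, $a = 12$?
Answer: $143 - 14112 i \sqrt{6} \approx 143.0 - 34567.0 i$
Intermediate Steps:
$z{\left(L,G \right)} = 18 G \left(12 + L\right)$ ($z{\left(L,G \right)} = 9 \left(L + 12\right) \left(G + G\right) = 9 \left(12 + L\right) 2 G = 9 \cdot 2 G \left(12 + L\right) = 18 G \left(12 + L\right)$)
$S{\left(m \right)} = 8 \sqrt{-12 + m}$ ($S{\left(m \right)} = 8 \sqrt{m - 12} = 8 \sqrt{-12 + m}$)
$z{\left(-5,-7 \right)} S{\left(-12 \right)} + 143 = 18 \left(-7\right) \left(12 - 5\right) 8 \sqrt{-12 - 12} + 143 = 18 \left(-7\right) 7 \cdot 8 \sqrt{-24} + 143 = - 882 \cdot 8 \cdot 2 i \sqrt{6} + 143 = - 882 \cdot 16 i \sqrt{6} + 143 = - 14112 i \sqrt{6} + 143 = 143 - 14112 i \sqrt{6}$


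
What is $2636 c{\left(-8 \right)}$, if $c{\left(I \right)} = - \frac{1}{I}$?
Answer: $\frac{659}{2} \approx 329.5$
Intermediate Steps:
$2636 c{\left(-8 \right)} = 2636 \left(- \frac{1}{-8}\right) = 2636 \left(\left(-1\right) \left(- \frac{1}{8}\right)\right) = 2636 \cdot \frac{1}{8} = \frac{659}{2}$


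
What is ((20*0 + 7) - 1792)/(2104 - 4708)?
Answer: 85/124 ≈ 0.68548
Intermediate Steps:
((20*0 + 7) - 1792)/(2104 - 4708) = ((0 + 7) - 1792)/(-2604) = (7 - 1792)*(-1/2604) = -1785*(-1/2604) = 85/124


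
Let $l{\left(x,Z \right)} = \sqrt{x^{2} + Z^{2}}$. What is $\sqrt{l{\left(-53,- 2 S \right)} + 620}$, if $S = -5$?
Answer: $\sqrt{620 + \sqrt{2909}} \approx 25.96$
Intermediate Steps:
$l{\left(x,Z \right)} = \sqrt{Z^{2} + x^{2}}$
$\sqrt{l{\left(-53,- 2 S \right)} + 620} = \sqrt{\sqrt{\left(\left(-2\right) \left(-5\right)\right)^{2} + \left(-53\right)^{2}} + 620} = \sqrt{\sqrt{10^{2} + 2809} + 620} = \sqrt{\sqrt{100 + 2809} + 620} = \sqrt{\sqrt{2909} + 620} = \sqrt{620 + \sqrt{2909}}$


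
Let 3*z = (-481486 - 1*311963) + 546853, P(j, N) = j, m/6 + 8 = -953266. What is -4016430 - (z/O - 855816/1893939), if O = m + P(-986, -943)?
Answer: -21758051769885085784/5417262130785 ≈ -4.0164e+6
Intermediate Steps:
m = -5719644 (m = -48 + 6*(-953266) = -48 - 5719596 = -5719644)
z = -246596/3 (z = ((-481486 - 1*311963) + 546853)/3 = ((-481486 - 311963) + 546853)/3 = (-793449 + 546853)/3 = (1/3)*(-246596) = -246596/3 ≈ -82199.)
O = -5720630 (O = -5719644 - 986 = -5720630)
-4016430 - (z/O - 855816/1893939) = -4016430 - (-246596/3/(-5720630) - 855816/1893939) = -4016430 - (-246596/3*(-1/5720630) - 855816*1/1893939) = -4016430 - (123298/8580945 - 285272/631313) = -4016430 - 1*(-2370063711766/5417262130785) = -4016430 + 2370063711766/5417262130785 = -21758051769885085784/5417262130785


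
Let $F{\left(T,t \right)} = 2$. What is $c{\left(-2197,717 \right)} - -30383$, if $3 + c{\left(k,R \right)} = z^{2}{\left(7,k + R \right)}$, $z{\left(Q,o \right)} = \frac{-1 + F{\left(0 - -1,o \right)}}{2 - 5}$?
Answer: $\frac{273421}{9} \approx 30380.0$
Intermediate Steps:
$z{\left(Q,o \right)} = - \frac{1}{3}$ ($z{\left(Q,o \right)} = \frac{-1 + 2}{2 - 5} = 1 \frac{1}{-3} = 1 \left(- \frac{1}{3}\right) = - \frac{1}{3}$)
$c{\left(k,R \right)} = - \frac{26}{9}$ ($c{\left(k,R \right)} = -3 + \left(- \frac{1}{3}\right)^{2} = -3 + \frac{1}{9} = - \frac{26}{9}$)
$c{\left(-2197,717 \right)} - -30383 = - \frac{26}{9} - -30383 = - \frac{26}{9} + 30383 = \frac{273421}{9}$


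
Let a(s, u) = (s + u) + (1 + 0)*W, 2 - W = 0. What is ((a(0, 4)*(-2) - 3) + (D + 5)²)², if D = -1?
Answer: 1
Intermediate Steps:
W = 2 (W = 2 - 1*0 = 2 + 0 = 2)
a(s, u) = 2 + s + u (a(s, u) = (s + u) + (1 + 0)*2 = (s + u) + 1*2 = (s + u) + 2 = 2 + s + u)
((a(0, 4)*(-2) - 3) + (D + 5)²)² = (((2 + 0 + 4)*(-2) - 3) + (-1 + 5)²)² = ((6*(-2) - 3) + 4²)² = ((-12 - 3) + 16)² = (-15 + 16)² = 1² = 1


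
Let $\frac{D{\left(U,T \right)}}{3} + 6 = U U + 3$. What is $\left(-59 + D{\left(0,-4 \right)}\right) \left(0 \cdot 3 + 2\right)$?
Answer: $-136$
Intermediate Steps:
$D{\left(U,T \right)} = -9 + 3 U^{2}$ ($D{\left(U,T \right)} = -18 + 3 \left(U U + 3\right) = -18 + 3 \left(U^{2} + 3\right) = -18 + 3 \left(3 + U^{2}\right) = -18 + \left(9 + 3 U^{2}\right) = -9 + 3 U^{2}$)
$\left(-59 + D{\left(0,-4 \right)}\right) \left(0 \cdot 3 + 2\right) = \left(-59 - \left(9 - 3 \cdot 0^{2}\right)\right) \left(0 \cdot 3 + 2\right) = \left(-59 + \left(-9 + 3 \cdot 0\right)\right) \left(0 + 2\right) = \left(-59 + \left(-9 + 0\right)\right) 2 = \left(-59 - 9\right) 2 = \left(-68\right) 2 = -136$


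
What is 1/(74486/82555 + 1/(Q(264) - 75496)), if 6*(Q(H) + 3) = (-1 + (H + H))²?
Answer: 2893800415/2610858692 ≈ 1.1084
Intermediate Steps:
Q(H) = -3 + (-1 + 2*H)²/6 (Q(H) = -3 + (-1 + (H + H))²/6 = -3 + (-1 + 2*H)²/6)
1/(74486/82555 + 1/(Q(264) - 75496)) = 1/(74486/82555 + 1/((-3 + (-1 + 2*264)²/6) - 75496)) = 1/(74486*(1/82555) + 1/((-3 + (-1 + 528)²/6) - 75496)) = 1/(74486/82555 + 1/((-3 + (⅙)*527²) - 75496)) = 1/(74486/82555 + 1/((-3 + (⅙)*277729) - 75496)) = 1/(74486/82555 + 1/((-3 + 277729/6) - 75496)) = 1/(74486/82555 + 1/(277711/6 - 75496)) = 1/(74486/82555 + 1/(-175265/6)) = 1/(74486/82555 - 6/175265) = 1/(2610858692/2893800415) = 2893800415/2610858692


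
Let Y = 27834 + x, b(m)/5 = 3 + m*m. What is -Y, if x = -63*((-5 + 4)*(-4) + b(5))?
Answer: -18762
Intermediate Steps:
b(m) = 15 + 5*m² (b(m) = 5*(3 + m*m) = 5*(3 + m²) = 15 + 5*m²)
x = -9072 (x = -63*((-5 + 4)*(-4) + (15 + 5*5²)) = -63*(-1*(-4) + (15 + 5*25)) = -63*(4 + (15 + 125)) = -63*(4 + 140) = -63*144 = -9072)
Y = 18762 (Y = 27834 - 9072 = 18762)
-Y = -1*18762 = -18762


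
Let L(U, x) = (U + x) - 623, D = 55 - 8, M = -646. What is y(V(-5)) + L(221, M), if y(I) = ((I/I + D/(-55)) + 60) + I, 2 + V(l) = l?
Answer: -54717/55 ≈ -994.85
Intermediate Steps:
D = 47
L(U, x) = -623 + U + x
V(l) = -2 + l
y(I) = 3308/55 + I (y(I) = ((I/I + 47/(-55)) + 60) + I = ((1 + 47*(-1/55)) + 60) + I = ((1 - 47/55) + 60) + I = (8/55 + 60) + I = 3308/55 + I)
y(V(-5)) + L(221, M) = (3308/55 + (-2 - 5)) + (-623 + 221 - 646) = (3308/55 - 7) - 1048 = 2923/55 - 1048 = -54717/55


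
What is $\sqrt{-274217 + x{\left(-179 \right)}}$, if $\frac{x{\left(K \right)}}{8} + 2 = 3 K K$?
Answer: $\sqrt{494751} \approx 703.39$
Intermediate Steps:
$x{\left(K \right)} = -16 + 24 K^{2}$ ($x{\left(K \right)} = -16 + 8 \cdot 3 K K = -16 + 8 \cdot 3 K^{2} = -16 + 24 K^{2}$)
$\sqrt{-274217 + x{\left(-179 \right)}} = \sqrt{-274217 - \left(16 - 24 \left(-179\right)^{2}\right)} = \sqrt{-274217 + \left(-16 + 24 \cdot 32041\right)} = \sqrt{-274217 + \left(-16 + 768984\right)} = \sqrt{-274217 + 768968} = \sqrt{494751}$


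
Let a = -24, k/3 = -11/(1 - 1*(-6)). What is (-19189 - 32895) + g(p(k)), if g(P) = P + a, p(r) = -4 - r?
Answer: -364751/7 ≈ -52107.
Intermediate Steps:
k = -33/7 (k = 3*(-11/(1 - 1*(-6))) = 3*(-11/(1 + 6)) = 3*(-11/7) = -33/7 ≈ -4.7143)
g(P) = -24 + P (g(P) = P - 24 = -24 + P)
(-19189 - 32895) + g(p(k)) = (-19189 - 32895) + (-24 + (-4 - 1*(-33/7))) = -52084 + (-24 + (-4 + 33/7)) = -52084 + (-24 + 5/7) = -52084 - 163/7 = -364751/7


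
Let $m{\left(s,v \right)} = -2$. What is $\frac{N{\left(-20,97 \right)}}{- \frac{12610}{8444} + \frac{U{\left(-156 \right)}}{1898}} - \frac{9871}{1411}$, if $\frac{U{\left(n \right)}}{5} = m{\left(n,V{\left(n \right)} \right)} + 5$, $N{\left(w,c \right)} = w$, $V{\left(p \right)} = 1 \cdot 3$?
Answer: $\frac{2715921639}{419898079} \approx 6.468$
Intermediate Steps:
$V{\left(p \right)} = 3$
$U{\left(n \right)} = 15$ ($U{\left(n \right)} = 5 \left(-2 + 5\right) = 5 \cdot 3 = 15$)
$\frac{N{\left(-20,97 \right)}}{- \frac{12610}{8444} + \frac{U{\left(-156 \right)}}{1898}} - \frac{9871}{1411} = - \frac{20}{- \frac{12610}{8444} + \frac{15}{1898}} - \frac{9871}{1411} = - \frac{20}{\left(-12610\right) \frac{1}{8444} + 15 \cdot \frac{1}{1898}} - \frac{9871}{1411} = - \frac{20}{- \frac{6305}{4222} + \frac{15}{1898}} - \frac{9871}{1411} = - \frac{20}{- \frac{2975890}{2003339}} - \frac{9871}{1411} = \left(-20\right) \left(- \frac{2003339}{2975890}\right) - \frac{9871}{1411} = \frac{4006678}{297589} - \frac{9871}{1411} = \frac{2715921639}{419898079}$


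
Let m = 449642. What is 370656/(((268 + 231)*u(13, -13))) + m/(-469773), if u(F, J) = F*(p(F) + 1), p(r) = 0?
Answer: 13169796418/234416727 ≈ 56.181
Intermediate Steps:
u(F, J) = F (u(F, J) = F*(0 + 1) = F*1 = F)
370656/(((268 + 231)*u(13, -13))) + m/(-469773) = 370656/(((268 + 231)*13)) + 449642/(-469773) = 370656/((499*13)) + 449642*(-1/469773) = 370656/6487 - 449642/469773 = 370656*(1/6487) - 449642/469773 = 28512/499 - 449642/469773 = 13169796418/234416727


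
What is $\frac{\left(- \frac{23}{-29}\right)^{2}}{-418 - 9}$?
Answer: $- \frac{529}{359107} \approx -0.0014731$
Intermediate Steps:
$\frac{\left(- \frac{23}{-29}\right)^{2}}{-418 - 9} = \frac{\left(\left(-23\right) \left(- \frac{1}{29}\right)\right)^{2}}{-427} = - \frac{\left(\frac{23}{29}\right)^{2}}{427} = \left(- \frac{1}{427}\right) \frac{529}{841} = - \frac{529}{359107}$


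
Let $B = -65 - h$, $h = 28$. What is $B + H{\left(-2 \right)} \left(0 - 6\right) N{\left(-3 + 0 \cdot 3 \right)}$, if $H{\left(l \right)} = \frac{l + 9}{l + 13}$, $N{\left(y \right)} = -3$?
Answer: $- \frac{897}{11} \approx -81.545$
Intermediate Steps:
$H{\left(l \right)} = \frac{9 + l}{13 + l}$
$B = -93$ ($B = -65 - 28 = -93$)
$B + H{\left(-2 \right)} \left(0 - 6\right) N{\left(-3 + 0 \cdot 3 \right)} = -93 + \frac{9 - 2}{13 - 2} \left(0 - 6\right) \left(-3\right) = -93 + \frac{1}{11} \cdot 7 \left(\left(-6\right) \left(-3\right)\right) = -93 + \frac{1}{11} \cdot 7 \cdot 18 = -93 + \frac{7}{11} \cdot 18 = -93 + \frac{126}{11} = - \frac{897}{11}$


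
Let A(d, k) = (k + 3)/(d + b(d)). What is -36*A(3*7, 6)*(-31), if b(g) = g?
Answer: 1674/7 ≈ 239.14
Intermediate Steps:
A(d, k) = (3 + k)/(2*d) (A(d, k) = (k + 3)/(d + d) = (3 + k)/((2*d)) = (3 + k)*(1/(2*d)) = (3 + k)/(2*d))
-36*A(3*7, 6)*(-31) = -18*(3 + 6)/(3*7)*(-31) = -18*9/21*(-31) = -36*3/14*(-31) = -54/7*(-31) = 1674/7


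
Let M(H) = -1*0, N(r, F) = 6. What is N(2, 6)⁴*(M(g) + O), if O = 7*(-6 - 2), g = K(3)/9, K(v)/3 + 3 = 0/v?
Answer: -72576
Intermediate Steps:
K(v) = -9 (K(v) = -9 + 3*(0/v) = -9 + 3*0 = -9 + 0 = -9)
g = -1 (g = -9/9 = -9*⅑ = -1)
O = -56 (O = 7*(-8) = -56)
M(H) = 0
N(2, 6)⁴*(M(g) + O) = 6⁴*(0 - 56) = 1296*(-56) = -72576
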